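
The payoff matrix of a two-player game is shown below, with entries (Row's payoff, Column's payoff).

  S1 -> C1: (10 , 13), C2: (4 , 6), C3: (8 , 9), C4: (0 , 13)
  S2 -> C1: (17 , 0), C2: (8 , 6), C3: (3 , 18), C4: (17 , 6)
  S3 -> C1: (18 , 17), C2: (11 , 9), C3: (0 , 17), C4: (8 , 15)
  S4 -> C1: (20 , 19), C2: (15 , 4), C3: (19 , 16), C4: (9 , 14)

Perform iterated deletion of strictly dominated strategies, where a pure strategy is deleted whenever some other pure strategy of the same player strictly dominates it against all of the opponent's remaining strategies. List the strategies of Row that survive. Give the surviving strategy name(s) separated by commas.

For Row, S4 strictly dominates S1 on the remaining columns (C1: 20>10, C2: 15>4, C3: 19>8, C4: 9>0); eliminate S1.
Row S3 is eliminated: S4 beats it against every remaining column (C1: 20>18, C2: 15>11, C3: 19>0, C4: 9>8).
For Column, C3 strictly dominates C2 on the remaining rows (S2: 18>6, S4: 16>4); eliminate C2.
Column's strategy C4 is strictly dominated by C3 (S2: 18>6, S4: 16>14) and is removed.
Row S2 is eliminated: S4 beats it against every remaining column (C1: 20>17, C3: 19>3).
Column's strategy C3 is strictly dominated by C1 (S4: 19>16) and is removed.
Among the remaining strategies, none is strictly dominated by another pure strategy of the same player, so the elimination stops.
Surviving strategies — Row: {S4}; Column: {C1}.

S4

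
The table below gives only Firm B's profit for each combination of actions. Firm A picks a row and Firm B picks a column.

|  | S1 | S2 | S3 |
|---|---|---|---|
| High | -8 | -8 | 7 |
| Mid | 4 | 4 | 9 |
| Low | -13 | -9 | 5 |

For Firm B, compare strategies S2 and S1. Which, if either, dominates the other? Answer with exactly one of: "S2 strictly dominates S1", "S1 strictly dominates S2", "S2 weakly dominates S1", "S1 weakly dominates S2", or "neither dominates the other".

S2's payoffs vs S1's, by Firm A's action — High: -8=-8, Mid: 4=4, Low: -9>-13.
S2 is at least as good everywhere and strictly better somewhere (tied only at High, Mid), so S2 weakly but not strictly dominates S1.

S2 weakly dominates S1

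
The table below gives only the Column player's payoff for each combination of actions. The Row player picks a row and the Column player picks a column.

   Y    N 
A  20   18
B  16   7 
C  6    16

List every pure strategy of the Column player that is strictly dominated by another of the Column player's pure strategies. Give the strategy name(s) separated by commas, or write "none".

none

Nothing dominates Y: N at A (20>18).
Nothing dominates N: Y at C (16>6).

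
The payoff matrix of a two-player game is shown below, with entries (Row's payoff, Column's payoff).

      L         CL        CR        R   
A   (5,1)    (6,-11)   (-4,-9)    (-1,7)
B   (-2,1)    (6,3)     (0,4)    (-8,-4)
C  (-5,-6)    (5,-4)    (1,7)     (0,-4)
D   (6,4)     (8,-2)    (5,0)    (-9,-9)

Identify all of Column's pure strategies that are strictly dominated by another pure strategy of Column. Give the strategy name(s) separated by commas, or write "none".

L: no other strategy beats it everywhere (CL at A (1>-11); CR at A (1>-9); R at B (1>-4)).
CR strictly dominates CL — A: -9>-11, B: 4>3, C: 7>-4, D: 0>-2.
Nothing dominates CR: L at B (4>1); CL at A (-9>-11); R at B (4>-4).
Nothing dominates R: L at A (7>1); CL at A (7>-11); CR at A (7>-9).

CL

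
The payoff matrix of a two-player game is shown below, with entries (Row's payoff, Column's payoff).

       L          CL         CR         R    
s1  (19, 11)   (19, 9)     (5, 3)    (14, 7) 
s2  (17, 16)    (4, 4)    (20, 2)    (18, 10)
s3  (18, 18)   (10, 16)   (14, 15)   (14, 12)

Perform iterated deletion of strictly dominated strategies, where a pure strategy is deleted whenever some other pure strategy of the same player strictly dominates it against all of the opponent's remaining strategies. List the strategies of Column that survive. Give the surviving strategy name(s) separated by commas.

Column CL is eliminated: L beats it against every remaining row (s1: 11>9, s2: 16>4, s3: 18>16).
Column CR is eliminated: L beats it against every remaining row (s1: 11>3, s2: 16>2, s3: 18>15).
For Column, L strictly dominates R on the remaining rows (s1: 11>7, s2: 16>10, s3: 18>12); eliminate R.
For Row, s1 strictly dominates s2 on the remaining columns (L: 19>17); eliminate s2.
Row s3 is eliminated: s1 beats it against every remaining column (L: 19>18).
Among the remaining strategies, none is strictly dominated by another pure strategy of the same player, so the elimination stops.
Surviving strategies — Row: {s1}; Column: {L}.

L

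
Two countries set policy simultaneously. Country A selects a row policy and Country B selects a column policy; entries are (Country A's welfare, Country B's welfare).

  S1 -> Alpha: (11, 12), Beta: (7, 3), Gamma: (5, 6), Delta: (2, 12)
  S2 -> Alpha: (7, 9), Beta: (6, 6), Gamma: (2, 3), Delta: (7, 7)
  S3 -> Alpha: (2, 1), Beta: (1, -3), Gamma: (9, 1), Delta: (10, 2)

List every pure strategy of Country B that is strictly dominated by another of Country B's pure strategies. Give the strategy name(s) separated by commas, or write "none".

Beta, Gamma

Alpha is not dominated — it holds its own against Beta at S1 (12>3); Gamma at S1 (12>6); Delta at S1 (12=12).
Alpha strictly dominates Beta — S1: 12>3, S2: 9>6, S3: 1>-3.
Gamma: dominated, since Delta does at least as well everywhere (S1: 12>6, S2: 7>3, S3: 2>1).
Nothing dominates Delta: Alpha at S1 (12=12); Beta at S1 (12>3); Gamma at S1 (12>6).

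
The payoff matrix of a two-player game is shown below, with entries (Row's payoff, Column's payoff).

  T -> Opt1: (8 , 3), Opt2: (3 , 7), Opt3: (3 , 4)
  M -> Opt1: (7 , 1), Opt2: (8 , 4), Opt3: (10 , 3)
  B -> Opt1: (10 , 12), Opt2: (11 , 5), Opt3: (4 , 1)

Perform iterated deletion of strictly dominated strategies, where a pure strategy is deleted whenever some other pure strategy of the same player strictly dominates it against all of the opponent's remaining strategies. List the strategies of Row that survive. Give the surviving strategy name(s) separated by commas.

B

For Row, B strictly dominates T on the remaining columns (Opt1: 10>8, Opt2: 11>3, Opt3: 4>3); eliminate T.
Column Opt3 is eliminated: Opt2 beats it against every remaining row (M: 4>3, B: 5>1).
Row M is eliminated: B beats it against every remaining column (Opt1: 10>7, Opt2: 11>8).
Column's strategy Opt2 is strictly dominated by Opt1 (B: 12>5) and is removed.
Among the remaining strategies, none is strictly dominated by another pure strategy of the same player, so the elimination stops.
Surviving strategies — Row: {B}; Column: {Opt1}.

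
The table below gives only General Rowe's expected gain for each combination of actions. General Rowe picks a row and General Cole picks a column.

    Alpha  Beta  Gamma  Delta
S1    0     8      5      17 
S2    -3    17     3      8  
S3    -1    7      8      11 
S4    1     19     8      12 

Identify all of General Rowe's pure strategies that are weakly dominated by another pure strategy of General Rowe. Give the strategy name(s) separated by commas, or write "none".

Nothing dominates S1: S2 at Alpha (0>-3); S3 at Alpha (0>-1); S4 at Delta (17>12).
S4 weakly dominates S2 — Alpha: 1>-3, Beta: 19>17, Gamma: 8>3, Delta: 12>8.
S3 is weakly dominated by S4 (Alpha: 1>-1, Beta: 19>7, Gamma: 8=8, Delta: 12>11).
S4: no other strategy beats it everywhere (S1 at Alpha (1>0); S2 at Alpha (1>-3); S3 at Alpha (1>-1)).

S2, S3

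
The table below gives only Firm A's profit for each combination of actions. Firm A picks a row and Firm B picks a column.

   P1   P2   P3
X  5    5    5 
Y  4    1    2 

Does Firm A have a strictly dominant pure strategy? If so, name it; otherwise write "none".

X

X vs Y: P1: 5>4, P2: 5>1, P3: 5>2.
X strictly beats every other strategy against every opponent action, so it is strictly dominant.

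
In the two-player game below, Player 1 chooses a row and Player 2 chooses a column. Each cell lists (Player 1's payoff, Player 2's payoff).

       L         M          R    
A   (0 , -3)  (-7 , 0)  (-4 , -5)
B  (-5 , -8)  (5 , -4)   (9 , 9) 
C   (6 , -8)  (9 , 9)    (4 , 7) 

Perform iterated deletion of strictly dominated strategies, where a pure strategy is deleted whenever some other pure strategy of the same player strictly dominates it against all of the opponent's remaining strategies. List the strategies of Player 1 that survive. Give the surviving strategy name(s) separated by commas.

B, C

Player 1's strategy A is strictly dominated by C (L: 6>0, M: 9>-7, R: 4>-4) and is removed.
Column L is eliminated: M beats it against every remaining row (B: -4>-8, C: 9>-8).
Among the remaining strategies, none is strictly dominated by another pure strategy of the same player, so the elimination stops.
Surviving strategies — Player 1: {B, C}; Player 2: {M, R}.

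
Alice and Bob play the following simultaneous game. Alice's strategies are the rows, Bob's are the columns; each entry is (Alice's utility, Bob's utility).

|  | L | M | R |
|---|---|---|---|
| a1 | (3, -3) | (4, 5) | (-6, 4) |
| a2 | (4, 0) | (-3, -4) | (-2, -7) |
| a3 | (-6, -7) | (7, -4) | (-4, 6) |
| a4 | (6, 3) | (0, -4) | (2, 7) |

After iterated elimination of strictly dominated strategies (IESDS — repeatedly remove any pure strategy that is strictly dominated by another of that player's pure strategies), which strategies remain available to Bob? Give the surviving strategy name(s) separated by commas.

R

For Alice, a4 strictly dominates a2 on the remaining columns (L: 6>4, M: 0>-3, R: 2>-2); eliminate a2.
For Bob, R strictly dominates L on the remaining rows (a1: 4>-3, a3: 6>-7, a4: 7>3); eliminate L.
Alice's strategy a1 is strictly dominated by a3 (M: 7>4, R: -4>-6) and is removed.
Column M is eliminated: R beats it against every remaining row (a3: 6>-4, a4: 7>-4).
For Alice, a4 strictly dominates a3 on the remaining columns (R: 2>-4); eliminate a3.
Among the remaining strategies, none is strictly dominated by another pure strategy of the same player, so the elimination stops.
Surviving strategies — Alice: {a4}; Bob: {R}.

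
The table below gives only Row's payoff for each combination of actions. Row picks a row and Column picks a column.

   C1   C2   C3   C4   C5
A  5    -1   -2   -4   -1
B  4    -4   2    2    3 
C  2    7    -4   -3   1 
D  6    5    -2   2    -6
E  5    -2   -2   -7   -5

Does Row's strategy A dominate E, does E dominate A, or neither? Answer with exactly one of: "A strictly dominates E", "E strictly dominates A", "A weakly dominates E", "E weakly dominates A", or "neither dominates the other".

Compare A to E across each opponent action: C1: 5=5, C2: -1>-2, C3: -2=-2, C4: -4>-7, C5: -1>-5.
A is at least as good everywhere and strictly better somewhere (tied only at C1, C3), so A weakly but not strictly dominates E.

A weakly dominates E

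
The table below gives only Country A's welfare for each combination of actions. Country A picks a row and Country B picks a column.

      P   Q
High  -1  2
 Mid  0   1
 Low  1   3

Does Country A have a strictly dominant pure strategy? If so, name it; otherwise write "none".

Low vs High: P: 1>-1, Q: 3>2.
Low vs Mid: P: 1>0, Q: 3>1.
Low strictly beats every other strategy against every opponent action, so it is strictly dominant.

Low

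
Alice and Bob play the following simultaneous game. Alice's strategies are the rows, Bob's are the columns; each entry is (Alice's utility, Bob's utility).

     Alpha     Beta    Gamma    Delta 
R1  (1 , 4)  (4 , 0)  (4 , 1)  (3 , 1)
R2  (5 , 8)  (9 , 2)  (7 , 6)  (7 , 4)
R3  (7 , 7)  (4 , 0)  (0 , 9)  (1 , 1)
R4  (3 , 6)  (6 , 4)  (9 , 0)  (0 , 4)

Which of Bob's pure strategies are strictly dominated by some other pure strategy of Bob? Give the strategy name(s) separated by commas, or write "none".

Beta, Delta

Nothing dominates Alpha: Beta at R1 (4>0); Gamma at R1 (4>1); Delta at R1 (4>1).
Alpha strictly dominates Beta — R1: 4>0, R2: 8>2, R3: 7>0, R4: 6>4.
Nothing dominates Gamma: Alpha at R3 (9>7); Beta at R1 (1>0); Delta at R1 (1=1).
Alpha strictly dominates Delta — R1: 4>1, R2: 8>4, R3: 7>1, R4: 6>4.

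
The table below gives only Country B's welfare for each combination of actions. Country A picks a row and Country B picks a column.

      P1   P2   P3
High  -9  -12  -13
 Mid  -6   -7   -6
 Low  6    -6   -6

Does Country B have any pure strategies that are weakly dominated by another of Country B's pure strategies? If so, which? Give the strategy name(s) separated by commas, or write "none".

P2, P3

P1: no other strategy beats it everywhere (P2 at High (-9>-12); P3 at High (-9>-13)).
P2: dominated, since P1 does at least as well everywhere (High: -9>-12, Mid: -6>-7, Low: 6>-6).
P1 weakly dominates P3 — High: -9>-13, Mid: -6=-6, Low: 6>-6.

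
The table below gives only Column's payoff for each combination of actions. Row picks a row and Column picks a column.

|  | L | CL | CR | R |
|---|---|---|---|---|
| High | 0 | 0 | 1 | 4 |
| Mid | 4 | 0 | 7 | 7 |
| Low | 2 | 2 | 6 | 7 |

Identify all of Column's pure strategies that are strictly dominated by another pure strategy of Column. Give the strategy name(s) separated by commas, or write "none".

L, CL

L is strictly dominated by CR (High: 1>0, Mid: 7>4, Low: 6>2).
CL: dominated, since CR does at least as well everywhere (High: 1>0, Mid: 7>0, Low: 6>2).
CR is not dominated — it holds its own against L at High (1>0); CL at High (1>0); R at Mid (7=7).
R: no other strategy beats it everywhere (L at High (4>0); CL at High (4>0); CR at High (4>1)).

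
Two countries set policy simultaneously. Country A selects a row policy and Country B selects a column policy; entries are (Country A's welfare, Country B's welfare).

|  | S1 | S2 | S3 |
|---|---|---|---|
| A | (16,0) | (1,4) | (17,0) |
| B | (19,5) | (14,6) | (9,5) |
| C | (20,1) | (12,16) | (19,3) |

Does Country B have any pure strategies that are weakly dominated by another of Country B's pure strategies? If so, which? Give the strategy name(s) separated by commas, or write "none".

S1: dominated, since S2 does at least as well everywhere (A: 4>0, B: 6>5, C: 16>1).
S2 is not dominated — it holds its own against S1 at A (4>0); S3 at A (4>0).
S3 is weakly dominated by S2 (A: 4>0, B: 6>5, C: 16>3).

S1, S3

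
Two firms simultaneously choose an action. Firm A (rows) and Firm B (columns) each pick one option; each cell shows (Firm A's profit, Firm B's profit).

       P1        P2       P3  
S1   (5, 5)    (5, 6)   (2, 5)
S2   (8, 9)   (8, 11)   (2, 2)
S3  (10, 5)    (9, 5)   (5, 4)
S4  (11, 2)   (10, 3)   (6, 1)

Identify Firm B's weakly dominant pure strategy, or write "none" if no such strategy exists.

P2

P2 vs P1: S1: 6>5, S2: 11>9, S3: 5=5, S4: 3>2.
P2 vs P3: S1: 6>5, S2: 11>2, S3: 5>4, S4: 3>1.
P2 is at least as good as every other strategy against every opponent action, so it is weakly dominant.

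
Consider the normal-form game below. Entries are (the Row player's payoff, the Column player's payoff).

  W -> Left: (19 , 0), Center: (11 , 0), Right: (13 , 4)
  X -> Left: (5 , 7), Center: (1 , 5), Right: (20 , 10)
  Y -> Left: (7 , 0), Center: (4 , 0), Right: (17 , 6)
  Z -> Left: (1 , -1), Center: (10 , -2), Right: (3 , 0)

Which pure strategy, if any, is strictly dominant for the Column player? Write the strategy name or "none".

Right vs Left: W: 4>0, X: 10>7, Y: 6>0, Z: 0>-1.
Right vs Center: W: 4>0, X: 10>5, Y: 6>0, Z: 0>-2.
Right strictly beats every other strategy against every opponent action, so it is strictly dominant.

Right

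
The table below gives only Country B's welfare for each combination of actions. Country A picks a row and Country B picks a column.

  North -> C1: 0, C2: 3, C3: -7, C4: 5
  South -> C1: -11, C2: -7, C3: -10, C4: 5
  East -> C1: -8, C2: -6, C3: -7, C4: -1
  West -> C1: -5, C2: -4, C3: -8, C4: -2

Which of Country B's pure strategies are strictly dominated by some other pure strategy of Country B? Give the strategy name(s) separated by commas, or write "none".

C1 is strictly dominated by C2 (North: 3>0, South: -7>-11, East: -6>-8, West: -4>-5).
C2 is strictly dominated by C4 (North: 5>3, South: 5>-7, East: -1>-6, West: -2>-4).
C3: dominated, since C2 does at least as well everywhere (North: 3>-7, South: -7>-10, East: -6>-7, West: -4>-8).
C4 is not dominated — it holds its own against C1 at North (5>0); C2 at North (5>3); C3 at North (5>-7).

C1, C2, C3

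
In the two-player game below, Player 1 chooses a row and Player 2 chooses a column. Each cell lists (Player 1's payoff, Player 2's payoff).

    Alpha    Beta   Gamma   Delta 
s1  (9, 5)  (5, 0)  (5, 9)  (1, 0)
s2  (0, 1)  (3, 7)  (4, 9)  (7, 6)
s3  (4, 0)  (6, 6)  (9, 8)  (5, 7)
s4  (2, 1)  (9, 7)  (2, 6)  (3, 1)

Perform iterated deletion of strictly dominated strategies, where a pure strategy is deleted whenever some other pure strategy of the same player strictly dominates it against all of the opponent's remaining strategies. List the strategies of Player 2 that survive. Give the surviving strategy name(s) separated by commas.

Column Alpha is eliminated: Gamma beats it against every remaining row (s1: 9>5, s2: 9>1, s3: 8>0, s4: 6>1).
Player 1's strategy s1 is strictly dominated by s3 (Beta: 6>5, Gamma: 9>5, Delta: 5>1) and is removed.
For Player 2, Gamma strictly dominates Delta on the remaining rows (s2: 9>6, s3: 8>7, s4: 6>1); eliminate Delta.
For Player 1, s3 strictly dominates s2 on the remaining columns (Beta: 6>3, Gamma: 9>4); eliminate s2.
Among the remaining strategies, none is strictly dominated by another pure strategy of the same player, so the elimination stops.
Surviving strategies — Player 1: {s3, s4}; Player 2: {Beta, Gamma}.

Beta, Gamma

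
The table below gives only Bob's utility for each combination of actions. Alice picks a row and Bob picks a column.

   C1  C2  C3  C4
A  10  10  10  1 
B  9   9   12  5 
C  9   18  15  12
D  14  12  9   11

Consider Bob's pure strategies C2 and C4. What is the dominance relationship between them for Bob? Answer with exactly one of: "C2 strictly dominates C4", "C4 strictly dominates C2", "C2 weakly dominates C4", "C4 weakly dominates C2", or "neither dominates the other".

C2's payoffs vs C4's, by Alice's action — A: 10>1, B: 9>5, C: 18>12, D: 12>11.
C2 gives a strictly higher payoff against each choice by Alice, so C2 strictly dominates C4.

C2 strictly dominates C4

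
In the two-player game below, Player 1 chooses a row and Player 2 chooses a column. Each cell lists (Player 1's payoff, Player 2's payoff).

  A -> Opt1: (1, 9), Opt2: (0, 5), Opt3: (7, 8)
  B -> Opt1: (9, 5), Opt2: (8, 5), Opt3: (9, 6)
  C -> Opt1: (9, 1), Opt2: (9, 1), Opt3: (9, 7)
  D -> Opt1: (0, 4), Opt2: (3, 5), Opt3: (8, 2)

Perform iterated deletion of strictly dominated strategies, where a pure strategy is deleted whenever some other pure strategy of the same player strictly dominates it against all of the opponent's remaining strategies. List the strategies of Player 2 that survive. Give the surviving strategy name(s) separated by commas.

Opt3

Player 1's strategy A is strictly dominated by B (Opt1: 9>1, Opt2: 8>0, Opt3: 9>7) and is removed.
For Player 1, B strictly dominates D on the remaining columns (Opt1: 9>0, Opt2: 8>3, Opt3: 9>8); eliminate D.
Column Opt1 is eliminated: Opt3 beats it against every remaining row (B: 6>5, C: 7>1).
For Player 2, Opt3 strictly dominates Opt2 on the remaining rows (B: 6>5, C: 7>1); eliminate Opt2.
Among the remaining strategies, none is strictly dominated by another pure strategy of the same player, so the elimination stops.
Surviving strategies — Player 1: {B, C}; Player 2: {Opt3}.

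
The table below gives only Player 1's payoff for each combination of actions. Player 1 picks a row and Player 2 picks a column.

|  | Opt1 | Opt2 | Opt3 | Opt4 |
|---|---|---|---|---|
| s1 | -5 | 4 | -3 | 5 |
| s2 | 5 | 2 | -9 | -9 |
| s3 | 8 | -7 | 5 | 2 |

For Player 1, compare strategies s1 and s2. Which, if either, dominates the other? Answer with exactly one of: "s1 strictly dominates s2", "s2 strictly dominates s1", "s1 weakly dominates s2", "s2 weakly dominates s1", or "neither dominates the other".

s1's payoffs vs s2's, by Player 2's action — Opt1: -5<5, Opt2: 4>2, Opt3: -3>-9, Opt4: 5>-9.
s1 does better at Opt2, Opt3, Opt4 but worse at Opt1; neither strategy dominates the other.

neither dominates the other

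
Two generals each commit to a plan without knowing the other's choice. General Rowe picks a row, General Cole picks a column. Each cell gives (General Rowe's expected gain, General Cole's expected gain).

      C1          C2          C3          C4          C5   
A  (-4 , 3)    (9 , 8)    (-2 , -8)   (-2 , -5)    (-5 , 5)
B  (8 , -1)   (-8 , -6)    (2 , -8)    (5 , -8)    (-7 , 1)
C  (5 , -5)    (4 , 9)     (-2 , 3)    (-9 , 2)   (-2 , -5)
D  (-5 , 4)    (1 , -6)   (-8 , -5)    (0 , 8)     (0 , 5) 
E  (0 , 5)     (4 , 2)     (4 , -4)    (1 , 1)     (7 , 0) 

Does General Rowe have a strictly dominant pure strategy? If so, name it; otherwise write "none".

none

A fails to dominate B at C1 (-4<8).
B fails to dominate A at C2 (-8<9).
C fails to dominate A at C2 (4<9).
D fails to dominate A at C1 (-5<-4).
E fails to dominate A at C2 (4<9).
No single strategy dominates all the others.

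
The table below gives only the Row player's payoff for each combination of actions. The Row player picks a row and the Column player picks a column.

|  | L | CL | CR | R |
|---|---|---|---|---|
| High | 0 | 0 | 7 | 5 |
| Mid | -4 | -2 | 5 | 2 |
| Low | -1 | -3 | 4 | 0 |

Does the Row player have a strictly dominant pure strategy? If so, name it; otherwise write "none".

High vs Mid: L: 0>-4, CL: 0>-2, CR: 7>5, R: 5>2.
High vs Low: L: 0>-1, CL: 0>-3, CR: 7>4, R: 5>0.
High strictly beats every other strategy against every opponent action, so it is strictly dominant.

High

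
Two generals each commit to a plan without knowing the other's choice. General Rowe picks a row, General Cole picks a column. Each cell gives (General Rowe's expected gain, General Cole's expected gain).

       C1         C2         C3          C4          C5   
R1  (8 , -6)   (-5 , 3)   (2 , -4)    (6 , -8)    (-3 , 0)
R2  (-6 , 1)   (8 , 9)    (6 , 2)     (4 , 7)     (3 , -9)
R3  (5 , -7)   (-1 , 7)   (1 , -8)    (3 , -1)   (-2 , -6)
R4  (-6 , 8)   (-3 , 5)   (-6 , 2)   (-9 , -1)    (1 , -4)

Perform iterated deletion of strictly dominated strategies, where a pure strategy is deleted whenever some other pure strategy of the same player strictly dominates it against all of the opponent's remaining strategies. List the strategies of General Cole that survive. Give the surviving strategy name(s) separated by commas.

C2

For General Cole, C2 strictly dominates C3 on the remaining rows (R1: 3>-4, R2: 9>2, R3: 7>-8, R4: 5>2); eliminate C3.
General Cole's strategy C4 is strictly dominated by C2 (R1: 3>-8, R2: 9>7, R3: 7>-1, R4: 5>-1) and is removed.
For General Cole, C2 strictly dominates C5 on the remaining rows (R1: 3>0, R2: 9>-9, R3: 7>-6, R4: 5>-4); eliminate C5.
General Rowe's strategy R4 is strictly dominated by R3 (C1: 5>-6, C2: -1>-3) and is removed.
For General Cole, C2 strictly dominates C1 on the remaining rows (R1: 3>-6, R2: 9>1, R3: 7>-7); eliminate C1.
General Rowe's strategy R1 is strictly dominated by R2 (C2: 8>-5) and is removed.
Row R3 is eliminated: R2 beats it against every remaining column (C2: 8>-1).
Among the remaining strategies, none is strictly dominated by another pure strategy of the same player, so the elimination stops.
Surviving strategies — General Rowe: {R2}; General Cole: {C2}.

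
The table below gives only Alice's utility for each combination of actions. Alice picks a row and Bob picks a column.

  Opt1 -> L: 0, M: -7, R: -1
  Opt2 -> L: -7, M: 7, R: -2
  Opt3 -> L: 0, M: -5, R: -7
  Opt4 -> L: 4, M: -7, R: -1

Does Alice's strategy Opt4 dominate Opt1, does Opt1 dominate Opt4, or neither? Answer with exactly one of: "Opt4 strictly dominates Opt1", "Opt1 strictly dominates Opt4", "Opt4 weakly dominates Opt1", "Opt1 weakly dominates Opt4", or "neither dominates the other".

Opt4 weakly dominates Opt1

Compare Opt4 to Opt1 across every action of Bob: L: 4>0, M: -7=-7, R: -1=-1.
Opt4 is at least as good everywhere and strictly better somewhere (tied only at M, R), so Opt4 weakly but not strictly dominates Opt1.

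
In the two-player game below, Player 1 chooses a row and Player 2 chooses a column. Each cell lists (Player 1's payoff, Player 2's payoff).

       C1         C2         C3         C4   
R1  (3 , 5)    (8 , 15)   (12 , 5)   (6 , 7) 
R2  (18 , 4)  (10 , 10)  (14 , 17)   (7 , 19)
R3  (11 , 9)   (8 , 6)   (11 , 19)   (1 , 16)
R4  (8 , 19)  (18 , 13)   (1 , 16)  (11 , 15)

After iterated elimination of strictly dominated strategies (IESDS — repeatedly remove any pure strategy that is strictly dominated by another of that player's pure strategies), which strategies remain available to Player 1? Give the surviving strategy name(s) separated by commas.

Row R1 is eliminated: R2 beats it against every remaining column (C1: 18>3, C2: 10>8, C3: 14>12, C4: 7>6).
For Player 1, R2 strictly dominates R3 on the remaining columns (C1: 18>11, C2: 10>8, C3: 14>11, C4: 7>1); eliminate R3.
For Player 2, C3 strictly dominates C2 on the remaining rows (R2: 17>10, R4: 16>13); eliminate C2.
Among the remaining strategies, none is strictly dominated by another pure strategy of the same player, so the elimination stops.
Surviving strategies — Player 1: {R2, R4}; Player 2: {C1, C3, C4}.

R2, R4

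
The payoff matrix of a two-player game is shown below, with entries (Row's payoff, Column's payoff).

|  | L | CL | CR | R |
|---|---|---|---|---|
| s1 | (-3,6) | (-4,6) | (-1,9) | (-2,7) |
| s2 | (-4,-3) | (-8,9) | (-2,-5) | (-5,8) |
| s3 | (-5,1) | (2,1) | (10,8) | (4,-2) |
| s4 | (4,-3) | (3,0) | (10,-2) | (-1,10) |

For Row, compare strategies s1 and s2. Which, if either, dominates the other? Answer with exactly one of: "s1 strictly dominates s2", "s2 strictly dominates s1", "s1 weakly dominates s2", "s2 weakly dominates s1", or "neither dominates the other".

s1's payoffs vs s2's, by Column's action — L: -3>-4, CL: -4>-8, CR: -1>-2, R: -2>-5.
Every comparison favours s1, so s1 strictly dominates s2.

s1 strictly dominates s2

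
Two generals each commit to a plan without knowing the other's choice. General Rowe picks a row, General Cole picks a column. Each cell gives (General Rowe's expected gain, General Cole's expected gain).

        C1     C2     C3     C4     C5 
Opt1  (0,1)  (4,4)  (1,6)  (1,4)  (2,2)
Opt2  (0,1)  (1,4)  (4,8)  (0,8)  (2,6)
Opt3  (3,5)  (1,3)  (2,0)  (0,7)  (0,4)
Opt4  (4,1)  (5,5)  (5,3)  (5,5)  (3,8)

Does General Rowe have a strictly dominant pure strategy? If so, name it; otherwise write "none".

Opt4

Opt4 vs Opt1: C1: 4>0, C2: 5>4, C3: 5>1, C4: 5>1, C5: 3>2.
Opt4 vs Opt2: C1: 4>0, C2: 5>1, C3: 5>4, C4: 5>0, C5: 3>2.
Opt4 vs Opt3: C1: 4>3, C2: 5>1, C3: 5>2, C4: 5>0, C5: 3>0.
Opt4 strictly beats every other strategy against every opponent action, so it is strictly dominant.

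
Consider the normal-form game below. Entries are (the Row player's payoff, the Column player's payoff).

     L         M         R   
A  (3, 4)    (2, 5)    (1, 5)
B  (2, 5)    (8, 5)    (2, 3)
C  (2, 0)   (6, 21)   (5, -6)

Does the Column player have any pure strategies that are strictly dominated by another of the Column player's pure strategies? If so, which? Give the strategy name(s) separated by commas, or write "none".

Nothing dominates L: M at B (5=5); R at B (5>3).
M: no other strategy beats it everywhere (L at A (5>4); R at A (5=5)).
R: no other strategy beats it everywhere (L at A (5>4); M at A (5=5)).

none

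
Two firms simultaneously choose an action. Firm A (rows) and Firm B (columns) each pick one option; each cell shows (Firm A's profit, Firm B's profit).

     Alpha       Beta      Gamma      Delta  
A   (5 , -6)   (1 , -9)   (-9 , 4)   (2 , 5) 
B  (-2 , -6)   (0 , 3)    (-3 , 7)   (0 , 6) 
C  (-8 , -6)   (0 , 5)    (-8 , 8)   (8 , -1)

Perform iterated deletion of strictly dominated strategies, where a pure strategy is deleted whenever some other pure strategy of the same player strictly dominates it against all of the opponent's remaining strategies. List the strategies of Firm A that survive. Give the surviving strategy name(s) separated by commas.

B

For Firm B, Gamma strictly dominates Alpha on the remaining rows (A: 4>-6, B: 7>-6, C: 8>-6); eliminate Alpha.
Firm B's strategy Beta is strictly dominated by Gamma (A: 4>-9, B: 7>3, C: 8>5) and is removed.
Firm A's strategy A is strictly dominated by C (Gamma: -8>-9, Delta: 8>2) and is removed.
For Firm B, Gamma strictly dominates Delta on the remaining rows (B: 7>6, C: 8>-1); eliminate Delta.
Row C is eliminated: B beats it against every remaining column (Gamma: -3>-8).
Among the remaining strategies, none is strictly dominated by another pure strategy of the same player, so the elimination stops.
Surviving strategies — Firm A: {B}; Firm B: {Gamma}.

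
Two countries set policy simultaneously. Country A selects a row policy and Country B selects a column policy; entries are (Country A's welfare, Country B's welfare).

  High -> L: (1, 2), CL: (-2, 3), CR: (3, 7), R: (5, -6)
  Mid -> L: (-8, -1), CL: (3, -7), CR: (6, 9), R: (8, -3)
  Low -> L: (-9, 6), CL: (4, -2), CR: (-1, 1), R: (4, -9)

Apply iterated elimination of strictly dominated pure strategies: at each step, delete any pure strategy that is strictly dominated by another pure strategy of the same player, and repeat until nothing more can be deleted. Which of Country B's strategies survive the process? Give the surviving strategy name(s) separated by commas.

CR

For Country B, CR strictly dominates CL on the remaining rows (High: 7>3, Mid: 9>-7, Low: 1>-2); eliminate CL.
Row Low is eliminated: High beats it against every remaining column (L: 1>-9, CR: 3>-1, R: 5>4).
Country B's strategy L is strictly dominated by CR (High: 7>2, Mid: 9>-1) and is removed.
For Country A, Mid strictly dominates High on the remaining columns (CR: 6>3, R: 8>5); eliminate High.
Country B's strategy R is strictly dominated by CR (Mid: 9>-3) and is removed.
Among the remaining strategies, none is strictly dominated by another pure strategy of the same player, so the elimination stops.
Surviving strategies — Country A: {Mid}; Country B: {CR}.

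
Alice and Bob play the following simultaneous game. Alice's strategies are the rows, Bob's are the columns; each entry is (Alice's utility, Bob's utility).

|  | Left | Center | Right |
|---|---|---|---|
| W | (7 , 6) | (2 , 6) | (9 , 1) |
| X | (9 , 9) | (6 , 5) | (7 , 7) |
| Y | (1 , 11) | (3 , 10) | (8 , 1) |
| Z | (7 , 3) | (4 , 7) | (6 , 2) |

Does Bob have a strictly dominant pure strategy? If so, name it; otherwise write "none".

none

Left fails to dominate Center at W (6=6).
Center fails to dominate Left at W (6=6).
Right fails to dominate Left at W (1<6).
No single strategy dominates all the others.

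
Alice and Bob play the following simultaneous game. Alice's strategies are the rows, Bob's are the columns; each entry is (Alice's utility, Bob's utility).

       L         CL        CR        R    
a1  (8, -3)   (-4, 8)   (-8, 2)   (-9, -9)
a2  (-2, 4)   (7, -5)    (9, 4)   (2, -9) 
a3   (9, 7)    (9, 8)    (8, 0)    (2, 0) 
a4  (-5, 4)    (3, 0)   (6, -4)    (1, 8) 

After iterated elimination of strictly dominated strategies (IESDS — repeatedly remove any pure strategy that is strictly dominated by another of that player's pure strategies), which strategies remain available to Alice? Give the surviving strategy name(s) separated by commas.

a2, a3

For Alice, a3 strictly dominates a1 on the remaining columns (L: 9>8, CL: 9>-4, CR: 8>-8, R: 2>-9); eliminate a1.
For Alice, a2 strictly dominates a4 on the remaining columns (L: -2>-5, CL: 7>3, CR: 9>6, R: 2>1); eliminate a4.
Column R is eliminated: L beats it against every remaining row (a2: 4>-9, a3: 7>0).
Among the remaining strategies, none is strictly dominated by another pure strategy of the same player, so the elimination stops.
Surviving strategies — Alice: {a2, a3}; Bob: {L, CL, CR}.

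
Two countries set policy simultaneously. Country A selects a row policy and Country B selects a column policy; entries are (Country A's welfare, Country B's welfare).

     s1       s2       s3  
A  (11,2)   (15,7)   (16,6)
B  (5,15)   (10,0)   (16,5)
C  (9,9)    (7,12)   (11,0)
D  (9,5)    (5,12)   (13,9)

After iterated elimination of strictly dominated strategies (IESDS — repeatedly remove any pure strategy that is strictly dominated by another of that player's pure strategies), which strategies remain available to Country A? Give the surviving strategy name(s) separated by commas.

A, B

Row C is eliminated: A beats it against every remaining column (s1: 11>9, s2: 15>7, s3: 16>11).
For Country A, A strictly dominates D on the remaining columns (s1: 11>9, s2: 15>5, s3: 16>13); eliminate D.
Among the remaining strategies, none is strictly dominated by another pure strategy of the same player, so the elimination stops.
Surviving strategies — Country A: {A, B}; Country B: {s1, s2, s3}.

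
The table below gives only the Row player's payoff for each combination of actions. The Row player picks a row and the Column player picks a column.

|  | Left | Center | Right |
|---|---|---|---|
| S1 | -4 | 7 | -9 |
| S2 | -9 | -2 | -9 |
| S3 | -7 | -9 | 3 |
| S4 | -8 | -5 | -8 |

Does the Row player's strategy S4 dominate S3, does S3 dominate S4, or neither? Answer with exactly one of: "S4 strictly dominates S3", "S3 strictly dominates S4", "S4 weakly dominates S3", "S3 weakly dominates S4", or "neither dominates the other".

neither dominates the other

S4's payoffs vs S3's, by the Column player's action — Left: -8<-7, Center: -5>-9, Right: -8<3.
S4 does better at Center but worse at Left, Right; neither strategy dominates the other.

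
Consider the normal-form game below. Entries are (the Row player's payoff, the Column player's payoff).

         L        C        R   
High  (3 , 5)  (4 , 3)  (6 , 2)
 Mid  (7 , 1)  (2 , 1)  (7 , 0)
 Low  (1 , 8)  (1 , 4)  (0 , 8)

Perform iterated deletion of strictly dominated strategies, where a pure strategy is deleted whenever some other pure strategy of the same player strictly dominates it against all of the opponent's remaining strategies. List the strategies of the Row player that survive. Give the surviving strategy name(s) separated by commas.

High, Mid

Row Low is eliminated: High beats it against every remaining column (L: 3>1, C: 4>1, R: 6>0).
Column R is eliminated: L beats it against every remaining row (High: 5>2, Mid: 1>0).
Among the remaining strategies, none is strictly dominated by another pure strategy of the same player, so the elimination stops.
Surviving strategies — the Row player: {High, Mid}; the Column player: {L, C}.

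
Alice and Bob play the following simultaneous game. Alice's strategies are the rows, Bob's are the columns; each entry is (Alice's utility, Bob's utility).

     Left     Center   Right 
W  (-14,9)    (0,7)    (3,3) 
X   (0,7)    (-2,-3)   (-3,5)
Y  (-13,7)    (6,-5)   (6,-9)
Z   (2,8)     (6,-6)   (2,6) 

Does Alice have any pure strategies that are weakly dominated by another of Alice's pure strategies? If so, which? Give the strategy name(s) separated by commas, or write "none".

W, X

W is weakly dominated by Y (Left: -13>-14, Center: 6>0, Right: 6>3).
X: dominated, since Z does at least as well everywhere (Left: 2>0, Center: 6>-2, Right: 2>-3).
Nothing dominates Y: W at Left (-13>-14); X at Center (6>-2); Z at Right (6>2).
Nothing dominates Z: W at Left (2>-14); X at Left (2>0); Y at Left (2>-13).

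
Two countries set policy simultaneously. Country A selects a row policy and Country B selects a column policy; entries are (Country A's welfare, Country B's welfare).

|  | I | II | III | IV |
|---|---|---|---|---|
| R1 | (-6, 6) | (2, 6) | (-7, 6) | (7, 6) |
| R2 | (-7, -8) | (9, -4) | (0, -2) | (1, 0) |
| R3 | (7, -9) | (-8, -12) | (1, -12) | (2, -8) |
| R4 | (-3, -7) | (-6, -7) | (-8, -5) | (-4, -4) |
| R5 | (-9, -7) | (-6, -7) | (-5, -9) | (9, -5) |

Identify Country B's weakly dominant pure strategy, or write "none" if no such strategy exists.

IV

IV vs I: R1: 6=6, R2: 0>-8, R3: -8>-9, R4: -4>-7, R5: -5>-7.
IV vs II: R1: 6=6, R2: 0>-4, R3: -8>-12, R4: -4>-7, R5: -5>-7.
IV vs III: R1: 6=6, R2: 0>-2, R3: -8>-12, R4: -4>-5, R5: -5>-9.
IV is at least as good as every other strategy against every opponent action, so it is weakly dominant.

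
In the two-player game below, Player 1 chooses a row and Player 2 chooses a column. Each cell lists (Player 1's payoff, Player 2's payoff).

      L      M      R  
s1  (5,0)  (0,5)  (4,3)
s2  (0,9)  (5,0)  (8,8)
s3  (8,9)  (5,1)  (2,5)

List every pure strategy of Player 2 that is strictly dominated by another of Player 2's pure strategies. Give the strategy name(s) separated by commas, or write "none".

L is not dominated — it holds its own against M at s2 (9>0); R at s2 (9>8).
M is not dominated — it holds its own against L at s1 (5>0); R at s1 (5>3).
R is not dominated — it holds its own against L at s1 (3>0); M at s2 (8>0).

none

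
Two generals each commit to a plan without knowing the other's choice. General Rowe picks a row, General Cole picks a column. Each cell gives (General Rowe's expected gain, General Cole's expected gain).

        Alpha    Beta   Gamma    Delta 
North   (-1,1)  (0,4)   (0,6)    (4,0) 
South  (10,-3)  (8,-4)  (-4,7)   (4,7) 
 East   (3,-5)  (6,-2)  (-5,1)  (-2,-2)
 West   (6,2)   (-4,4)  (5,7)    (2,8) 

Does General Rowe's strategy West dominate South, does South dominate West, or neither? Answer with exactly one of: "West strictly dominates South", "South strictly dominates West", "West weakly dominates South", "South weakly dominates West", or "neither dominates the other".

neither dominates the other

Compare West to South across each choice by General Cole: Alpha: 6<10, Beta: -4<8, Gamma: 5>-4, Delta: 2<4.
West does better at Gamma but worse at Alpha, Beta, Delta; neither strategy dominates the other.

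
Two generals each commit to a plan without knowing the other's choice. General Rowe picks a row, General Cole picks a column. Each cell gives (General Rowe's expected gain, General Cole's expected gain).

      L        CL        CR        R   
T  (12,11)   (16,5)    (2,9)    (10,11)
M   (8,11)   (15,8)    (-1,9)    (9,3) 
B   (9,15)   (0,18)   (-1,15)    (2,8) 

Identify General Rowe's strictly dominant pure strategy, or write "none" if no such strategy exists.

T vs M: L: 12>8, CL: 16>15, CR: 2>-1, R: 10>9.
T vs B: L: 12>9, CL: 16>0, CR: 2>-1, R: 10>2.
T strictly beats every other strategy against every opponent action, so it is strictly dominant.

T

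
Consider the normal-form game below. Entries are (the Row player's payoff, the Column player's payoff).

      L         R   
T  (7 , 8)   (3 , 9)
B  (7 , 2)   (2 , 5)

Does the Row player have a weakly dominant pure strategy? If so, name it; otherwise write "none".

T

T vs B: L: 7=7, R: 3>2.
T is at least as good as every other strategy against every opponent action, so it is weakly dominant.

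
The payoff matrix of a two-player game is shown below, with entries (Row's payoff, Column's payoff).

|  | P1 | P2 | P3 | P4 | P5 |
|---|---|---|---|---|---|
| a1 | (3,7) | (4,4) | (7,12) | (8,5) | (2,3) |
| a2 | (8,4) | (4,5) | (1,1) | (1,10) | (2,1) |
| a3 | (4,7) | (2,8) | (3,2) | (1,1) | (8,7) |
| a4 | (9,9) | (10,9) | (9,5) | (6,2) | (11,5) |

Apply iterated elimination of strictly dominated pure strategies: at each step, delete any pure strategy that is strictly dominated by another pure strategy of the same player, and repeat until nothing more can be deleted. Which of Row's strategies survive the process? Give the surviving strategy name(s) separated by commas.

a4

Row's strategy a2 is strictly dominated by a4 (P1: 9>8, P2: 10>4, P3: 9>1, P4: 6>1, P5: 11>2) and is removed.
For Row, a4 strictly dominates a3 on the remaining columns (P1: 9>4, P2: 10>2, P3: 9>3, P4: 6>1, P5: 11>8); eliminate a3.
Column's strategy P4 is strictly dominated by P1 (a1: 7>5, a4: 9>2) and is removed.
Row a1 is eliminated: a4 beats it against every remaining column (P1: 9>3, P2: 10>4, P3: 9>7, P5: 11>2).
For Column, P1 strictly dominates P3 on the remaining rows (a4: 9>5); eliminate P3.
For Column, P1 strictly dominates P5 on the remaining rows (a4: 9>5); eliminate P5.
Among the remaining strategies, none is strictly dominated by another pure strategy of the same player, so the elimination stops.
Surviving strategies — Row: {a4}; Column: {P1, P2}.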